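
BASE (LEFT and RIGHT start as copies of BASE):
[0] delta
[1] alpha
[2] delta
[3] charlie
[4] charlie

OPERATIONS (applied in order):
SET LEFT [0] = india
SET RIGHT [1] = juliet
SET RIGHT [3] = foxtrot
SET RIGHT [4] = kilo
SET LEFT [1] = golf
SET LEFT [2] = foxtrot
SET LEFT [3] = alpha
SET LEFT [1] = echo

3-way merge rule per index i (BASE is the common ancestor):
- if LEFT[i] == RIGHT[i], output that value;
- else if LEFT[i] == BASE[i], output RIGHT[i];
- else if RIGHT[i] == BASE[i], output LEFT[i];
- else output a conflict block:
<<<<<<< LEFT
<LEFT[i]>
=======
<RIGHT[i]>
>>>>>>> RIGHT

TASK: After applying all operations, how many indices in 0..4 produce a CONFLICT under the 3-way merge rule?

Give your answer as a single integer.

Final LEFT:  [india, echo, foxtrot, alpha, charlie]
Final RIGHT: [delta, juliet, delta, foxtrot, kilo]
i=0: L=india, R=delta=BASE -> take LEFT -> india
i=1: BASE=alpha L=echo R=juliet all differ -> CONFLICT
i=2: L=foxtrot, R=delta=BASE -> take LEFT -> foxtrot
i=3: BASE=charlie L=alpha R=foxtrot all differ -> CONFLICT
i=4: L=charlie=BASE, R=kilo -> take RIGHT -> kilo
Conflict count: 2

Answer: 2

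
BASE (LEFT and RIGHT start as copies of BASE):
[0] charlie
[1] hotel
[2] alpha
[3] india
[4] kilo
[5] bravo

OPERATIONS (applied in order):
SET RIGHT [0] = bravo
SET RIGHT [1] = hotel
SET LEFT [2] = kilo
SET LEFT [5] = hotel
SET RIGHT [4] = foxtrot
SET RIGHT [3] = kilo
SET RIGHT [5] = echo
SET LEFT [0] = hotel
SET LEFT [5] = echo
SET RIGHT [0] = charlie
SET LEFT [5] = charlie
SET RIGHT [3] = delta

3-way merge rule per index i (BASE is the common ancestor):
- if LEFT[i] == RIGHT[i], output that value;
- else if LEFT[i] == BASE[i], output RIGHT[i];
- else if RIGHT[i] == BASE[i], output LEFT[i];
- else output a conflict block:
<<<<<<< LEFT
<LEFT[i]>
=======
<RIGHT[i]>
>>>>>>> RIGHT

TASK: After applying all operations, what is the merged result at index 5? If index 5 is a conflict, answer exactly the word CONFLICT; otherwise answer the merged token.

Answer: CONFLICT

Derivation:
Final LEFT:  [hotel, hotel, kilo, india, kilo, charlie]
Final RIGHT: [charlie, hotel, alpha, delta, foxtrot, echo]
i=0: L=hotel, R=charlie=BASE -> take LEFT -> hotel
i=1: L=hotel R=hotel -> agree -> hotel
i=2: L=kilo, R=alpha=BASE -> take LEFT -> kilo
i=3: L=india=BASE, R=delta -> take RIGHT -> delta
i=4: L=kilo=BASE, R=foxtrot -> take RIGHT -> foxtrot
i=5: BASE=bravo L=charlie R=echo all differ -> CONFLICT
Index 5 -> CONFLICT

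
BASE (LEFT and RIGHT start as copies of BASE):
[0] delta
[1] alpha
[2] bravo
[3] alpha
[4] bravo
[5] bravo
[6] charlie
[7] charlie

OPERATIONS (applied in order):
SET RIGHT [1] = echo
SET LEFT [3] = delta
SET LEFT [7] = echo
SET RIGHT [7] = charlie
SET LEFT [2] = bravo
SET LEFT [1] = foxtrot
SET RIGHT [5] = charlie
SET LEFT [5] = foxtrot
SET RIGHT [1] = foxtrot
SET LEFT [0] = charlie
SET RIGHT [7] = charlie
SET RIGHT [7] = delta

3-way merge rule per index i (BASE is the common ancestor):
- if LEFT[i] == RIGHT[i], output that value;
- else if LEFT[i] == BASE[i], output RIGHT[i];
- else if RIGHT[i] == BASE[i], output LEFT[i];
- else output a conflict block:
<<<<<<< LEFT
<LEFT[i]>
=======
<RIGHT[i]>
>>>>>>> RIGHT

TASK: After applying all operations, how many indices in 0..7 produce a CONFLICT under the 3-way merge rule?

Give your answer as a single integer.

Answer: 2

Derivation:
Final LEFT:  [charlie, foxtrot, bravo, delta, bravo, foxtrot, charlie, echo]
Final RIGHT: [delta, foxtrot, bravo, alpha, bravo, charlie, charlie, delta]
i=0: L=charlie, R=delta=BASE -> take LEFT -> charlie
i=1: L=foxtrot R=foxtrot -> agree -> foxtrot
i=2: L=bravo R=bravo -> agree -> bravo
i=3: L=delta, R=alpha=BASE -> take LEFT -> delta
i=4: L=bravo R=bravo -> agree -> bravo
i=5: BASE=bravo L=foxtrot R=charlie all differ -> CONFLICT
i=6: L=charlie R=charlie -> agree -> charlie
i=7: BASE=charlie L=echo R=delta all differ -> CONFLICT
Conflict count: 2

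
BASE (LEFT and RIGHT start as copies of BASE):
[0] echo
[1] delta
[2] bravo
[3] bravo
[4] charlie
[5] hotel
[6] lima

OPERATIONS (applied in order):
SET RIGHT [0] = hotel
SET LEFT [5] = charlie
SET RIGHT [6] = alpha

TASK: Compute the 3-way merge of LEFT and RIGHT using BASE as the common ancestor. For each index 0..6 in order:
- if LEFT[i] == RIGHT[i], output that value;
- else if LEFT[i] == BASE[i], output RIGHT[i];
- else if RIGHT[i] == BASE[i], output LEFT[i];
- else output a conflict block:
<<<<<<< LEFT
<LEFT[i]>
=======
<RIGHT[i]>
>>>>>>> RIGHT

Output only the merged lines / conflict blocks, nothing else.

Final LEFT:  [echo, delta, bravo, bravo, charlie, charlie, lima]
Final RIGHT: [hotel, delta, bravo, bravo, charlie, hotel, alpha]
i=0: L=echo=BASE, R=hotel -> take RIGHT -> hotel
i=1: L=delta R=delta -> agree -> delta
i=2: L=bravo R=bravo -> agree -> bravo
i=3: L=bravo R=bravo -> agree -> bravo
i=4: L=charlie R=charlie -> agree -> charlie
i=5: L=charlie, R=hotel=BASE -> take LEFT -> charlie
i=6: L=lima=BASE, R=alpha -> take RIGHT -> alpha

Answer: hotel
delta
bravo
bravo
charlie
charlie
alpha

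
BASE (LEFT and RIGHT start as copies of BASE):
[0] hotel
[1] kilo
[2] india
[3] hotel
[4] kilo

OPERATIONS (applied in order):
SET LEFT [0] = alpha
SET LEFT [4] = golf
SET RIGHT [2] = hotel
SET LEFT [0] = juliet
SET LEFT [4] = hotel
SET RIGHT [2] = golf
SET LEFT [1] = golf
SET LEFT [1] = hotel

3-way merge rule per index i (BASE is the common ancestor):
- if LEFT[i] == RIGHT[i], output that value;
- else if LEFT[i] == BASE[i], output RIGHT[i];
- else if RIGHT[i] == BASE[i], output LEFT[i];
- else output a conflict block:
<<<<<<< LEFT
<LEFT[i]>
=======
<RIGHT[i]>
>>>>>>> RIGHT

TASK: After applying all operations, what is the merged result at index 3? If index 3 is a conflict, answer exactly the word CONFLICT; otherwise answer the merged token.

Final LEFT:  [juliet, hotel, india, hotel, hotel]
Final RIGHT: [hotel, kilo, golf, hotel, kilo]
i=0: L=juliet, R=hotel=BASE -> take LEFT -> juliet
i=1: L=hotel, R=kilo=BASE -> take LEFT -> hotel
i=2: L=india=BASE, R=golf -> take RIGHT -> golf
i=3: L=hotel R=hotel -> agree -> hotel
i=4: L=hotel, R=kilo=BASE -> take LEFT -> hotel
Index 3 -> hotel

Answer: hotel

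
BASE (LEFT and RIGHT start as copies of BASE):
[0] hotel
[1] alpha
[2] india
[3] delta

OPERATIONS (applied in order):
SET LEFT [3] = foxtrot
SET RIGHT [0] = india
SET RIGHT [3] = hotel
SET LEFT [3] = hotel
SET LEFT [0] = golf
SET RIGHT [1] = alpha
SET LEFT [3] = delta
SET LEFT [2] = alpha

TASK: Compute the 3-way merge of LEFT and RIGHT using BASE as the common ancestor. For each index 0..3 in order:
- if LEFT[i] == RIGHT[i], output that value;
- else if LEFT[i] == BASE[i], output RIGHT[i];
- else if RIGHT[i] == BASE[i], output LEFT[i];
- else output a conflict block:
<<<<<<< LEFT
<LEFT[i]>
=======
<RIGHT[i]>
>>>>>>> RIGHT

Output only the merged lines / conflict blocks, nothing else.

Final LEFT:  [golf, alpha, alpha, delta]
Final RIGHT: [india, alpha, india, hotel]
i=0: BASE=hotel L=golf R=india all differ -> CONFLICT
i=1: L=alpha R=alpha -> agree -> alpha
i=2: L=alpha, R=india=BASE -> take LEFT -> alpha
i=3: L=delta=BASE, R=hotel -> take RIGHT -> hotel

Answer: <<<<<<< LEFT
golf
=======
india
>>>>>>> RIGHT
alpha
alpha
hotel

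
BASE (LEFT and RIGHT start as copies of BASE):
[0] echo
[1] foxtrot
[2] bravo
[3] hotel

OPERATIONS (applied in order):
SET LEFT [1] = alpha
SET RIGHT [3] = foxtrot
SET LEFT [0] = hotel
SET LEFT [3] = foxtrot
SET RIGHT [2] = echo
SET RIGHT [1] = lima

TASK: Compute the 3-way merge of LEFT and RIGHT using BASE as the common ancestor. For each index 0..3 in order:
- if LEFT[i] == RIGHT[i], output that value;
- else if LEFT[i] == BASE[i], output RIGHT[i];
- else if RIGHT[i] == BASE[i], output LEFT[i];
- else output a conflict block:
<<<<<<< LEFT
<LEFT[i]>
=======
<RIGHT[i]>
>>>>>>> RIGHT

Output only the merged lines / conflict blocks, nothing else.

Final LEFT:  [hotel, alpha, bravo, foxtrot]
Final RIGHT: [echo, lima, echo, foxtrot]
i=0: L=hotel, R=echo=BASE -> take LEFT -> hotel
i=1: BASE=foxtrot L=alpha R=lima all differ -> CONFLICT
i=2: L=bravo=BASE, R=echo -> take RIGHT -> echo
i=3: L=foxtrot R=foxtrot -> agree -> foxtrot

Answer: hotel
<<<<<<< LEFT
alpha
=======
lima
>>>>>>> RIGHT
echo
foxtrot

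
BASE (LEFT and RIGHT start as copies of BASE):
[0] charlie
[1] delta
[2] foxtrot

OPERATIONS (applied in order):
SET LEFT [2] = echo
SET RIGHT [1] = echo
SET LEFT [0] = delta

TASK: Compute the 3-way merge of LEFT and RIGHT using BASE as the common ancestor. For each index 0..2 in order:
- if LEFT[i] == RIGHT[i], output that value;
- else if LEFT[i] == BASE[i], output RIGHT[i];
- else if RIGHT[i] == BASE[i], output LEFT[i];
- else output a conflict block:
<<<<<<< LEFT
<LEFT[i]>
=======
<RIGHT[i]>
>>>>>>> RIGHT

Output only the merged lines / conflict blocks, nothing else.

Answer: delta
echo
echo

Derivation:
Final LEFT:  [delta, delta, echo]
Final RIGHT: [charlie, echo, foxtrot]
i=0: L=delta, R=charlie=BASE -> take LEFT -> delta
i=1: L=delta=BASE, R=echo -> take RIGHT -> echo
i=2: L=echo, R=foxtrot=BASE -> take LEFT -> echo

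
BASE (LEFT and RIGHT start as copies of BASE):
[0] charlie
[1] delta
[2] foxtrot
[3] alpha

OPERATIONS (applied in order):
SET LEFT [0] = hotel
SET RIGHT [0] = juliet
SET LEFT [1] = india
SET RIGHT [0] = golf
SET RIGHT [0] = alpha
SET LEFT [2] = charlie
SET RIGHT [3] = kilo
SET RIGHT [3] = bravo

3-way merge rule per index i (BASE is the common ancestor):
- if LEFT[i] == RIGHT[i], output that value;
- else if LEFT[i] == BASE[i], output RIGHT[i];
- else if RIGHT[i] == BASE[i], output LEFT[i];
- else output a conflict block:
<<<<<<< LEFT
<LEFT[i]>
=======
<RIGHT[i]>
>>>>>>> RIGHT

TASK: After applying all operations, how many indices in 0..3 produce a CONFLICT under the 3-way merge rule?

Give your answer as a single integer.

Answer: 1

Derivation:
Final LEFT:  [hotel, india, charlie, alpha]
Final RIGHT: [alpha, delta, foxtrot, bravo]
i=0: BASE=charlie L=hotel R=alpha all differ -> CONFLICT
i=1: L=india, R=delta=BASE -> take LEFT -> india
i=2: L=charlie, R=foxtrot=BASE -> take LEFT -> charlie
i=3: L=alpha=BASE, R=bravo -> take RIGHT -> bravo
Conflict count: 1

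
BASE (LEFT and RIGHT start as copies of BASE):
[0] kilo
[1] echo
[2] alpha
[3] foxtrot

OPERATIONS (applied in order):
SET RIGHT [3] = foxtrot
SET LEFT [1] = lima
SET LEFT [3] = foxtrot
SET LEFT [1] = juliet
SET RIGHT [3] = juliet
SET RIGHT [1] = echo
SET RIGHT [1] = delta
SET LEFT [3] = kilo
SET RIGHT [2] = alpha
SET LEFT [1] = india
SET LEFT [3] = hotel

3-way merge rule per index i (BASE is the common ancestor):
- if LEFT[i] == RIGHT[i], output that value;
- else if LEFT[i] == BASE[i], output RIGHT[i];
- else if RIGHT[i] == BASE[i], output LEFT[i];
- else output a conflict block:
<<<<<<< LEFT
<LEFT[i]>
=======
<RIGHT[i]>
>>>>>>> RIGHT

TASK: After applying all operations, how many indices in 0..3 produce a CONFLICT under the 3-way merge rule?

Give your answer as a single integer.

Answer: 2

Derivation:
Final LEFT:  [kilo, india, alpha, hotel]
Final RIGHT: [kilo, delta, alpha, juliet]
i=0: L=kilo R=kilo -> agree -> kilo
i=1: BASE=echo L=india R=delta all differ -> CONFLICT
i=2: L=alpha R=alpha -> agree -> alpha
i=3: BASE=foxtrot L=hotel R=juliet all differ -> CONFLICT
Conflict count: 2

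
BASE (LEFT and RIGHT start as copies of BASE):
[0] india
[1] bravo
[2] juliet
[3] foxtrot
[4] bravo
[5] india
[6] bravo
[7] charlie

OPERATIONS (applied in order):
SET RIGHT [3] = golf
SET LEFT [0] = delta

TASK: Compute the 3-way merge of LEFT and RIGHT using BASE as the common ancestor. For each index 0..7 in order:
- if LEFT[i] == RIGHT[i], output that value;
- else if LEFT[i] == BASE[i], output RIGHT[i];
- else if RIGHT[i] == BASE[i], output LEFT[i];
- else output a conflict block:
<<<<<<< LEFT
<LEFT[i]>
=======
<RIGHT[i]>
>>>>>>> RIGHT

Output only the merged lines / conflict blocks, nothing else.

Answer: delta
bravo
juliet
golf
bravo
india
bravo
charlie

Derivation:
Final LEFT:  [delta, bravo, juliet, foxtrot, bravo, india, bravo, charlie]
Final RIGHT: [india, bravo, juliet, golf, bravo, india, bravo, charlie]
i=0: L=delta, R=india=BASE -> take LEFT -> delta
i=1: L=bravo R=bravo -> agree -> bravo
i=2: L=juliet R=juliet -> agree -> juliet
i=3: L=foxtrot=BASE, R=golf -> take RIGHT -> golf
i=4: L=bravo R=bravo -> agree -> bravo
i=5: L=india R=india -> agree -> india
i=6: L=bravo R=bravo -> agree -> bravo
i=7: L=charlie R=charlie -> agree -> charlie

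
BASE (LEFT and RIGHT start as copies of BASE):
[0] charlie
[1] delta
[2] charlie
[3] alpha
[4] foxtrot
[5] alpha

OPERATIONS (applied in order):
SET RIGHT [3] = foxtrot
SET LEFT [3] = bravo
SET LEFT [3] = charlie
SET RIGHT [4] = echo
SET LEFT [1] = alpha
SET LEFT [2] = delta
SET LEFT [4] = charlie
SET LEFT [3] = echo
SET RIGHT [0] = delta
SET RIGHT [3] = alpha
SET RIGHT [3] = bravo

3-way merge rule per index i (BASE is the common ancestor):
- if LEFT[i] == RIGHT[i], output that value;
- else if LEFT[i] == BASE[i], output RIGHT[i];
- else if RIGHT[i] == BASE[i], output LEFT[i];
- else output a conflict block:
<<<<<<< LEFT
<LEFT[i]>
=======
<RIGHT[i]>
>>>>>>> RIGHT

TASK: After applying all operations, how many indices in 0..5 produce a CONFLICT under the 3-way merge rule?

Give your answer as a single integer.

Final LEFT:  [charlie, alpha, delta, echo, charlie, alpha]
Final RIGHT: [delta, delta, charlie, bravo, echo, alpha]
i=0: L=charlie=BASE, R=delta -> take RIGHT -> delta
i=1: L=alpha, R=delta=BASE -> take LEFT -> alpha
i=2: L=delta, R=charlie=BASE -> take LEFT -> delta
i=3: BASE=alpha L=echo R=bravo all differ -> CONFLICT
i=4: BASE=foxtrot L=charlie R=echo all differ -> CONFLICT
i=5: L=alpha R=alpha -> agree -> alpha
Conflict count: 2

Answer: 2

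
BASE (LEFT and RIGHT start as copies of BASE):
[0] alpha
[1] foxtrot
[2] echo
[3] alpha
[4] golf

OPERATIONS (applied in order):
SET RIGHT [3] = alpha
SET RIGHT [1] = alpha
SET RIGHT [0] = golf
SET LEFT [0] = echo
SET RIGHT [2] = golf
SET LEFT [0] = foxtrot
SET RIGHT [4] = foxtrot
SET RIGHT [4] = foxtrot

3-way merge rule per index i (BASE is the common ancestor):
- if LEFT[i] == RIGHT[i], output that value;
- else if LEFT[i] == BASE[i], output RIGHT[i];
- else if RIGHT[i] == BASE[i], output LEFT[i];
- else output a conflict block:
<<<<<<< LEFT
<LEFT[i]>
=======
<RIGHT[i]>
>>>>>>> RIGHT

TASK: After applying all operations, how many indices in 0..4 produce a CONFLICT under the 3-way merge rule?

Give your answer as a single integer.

Final LEFT:  [foxtrot, foxtrot, echo, alpha, golf]
Final RIGHT: [golf, alpha, golf, alpha, foxtrot]
i=0: BASE=alpha L=foxtrot R=golf all differ -> CONFLICT
i=1: L=foxtrot=BASE, R=alpha -> take RIGHT -> alpha
i=2: L=echo=BASE, R=golf -> take RIGHT -> golf
i=3: L=alpha R=alpha -> agree -> alpha
i=4: L=golf=BASE, R=foxtrot -> take RIGHT -> foxtrot
Conflict count: 1

Answer: 1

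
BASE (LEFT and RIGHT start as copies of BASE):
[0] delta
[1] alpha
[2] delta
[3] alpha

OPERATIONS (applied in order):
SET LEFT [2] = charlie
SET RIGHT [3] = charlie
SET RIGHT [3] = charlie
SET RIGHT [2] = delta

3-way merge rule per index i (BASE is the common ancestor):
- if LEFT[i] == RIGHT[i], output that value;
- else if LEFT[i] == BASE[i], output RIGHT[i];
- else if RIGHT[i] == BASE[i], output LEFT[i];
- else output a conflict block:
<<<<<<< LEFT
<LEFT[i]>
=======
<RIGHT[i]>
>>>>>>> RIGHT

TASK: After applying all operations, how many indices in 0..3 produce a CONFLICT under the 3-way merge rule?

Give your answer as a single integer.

Final LEFT:  [delta, alpha, charlie, alpha]
Final RIGHT: [delta, alpha, delta, charlie]
i=0: L=delta R=delta -> agree -> delta
i=1: L=alpha R=alpha -> agree -> alpha
i=2: L=charlie, R=delta=BASE -> take LEFT -> charlie
i=3: L=alpha=BASE, R=charlie -> take RIGHT -> charlie
Conflict count: 0

Answer: 0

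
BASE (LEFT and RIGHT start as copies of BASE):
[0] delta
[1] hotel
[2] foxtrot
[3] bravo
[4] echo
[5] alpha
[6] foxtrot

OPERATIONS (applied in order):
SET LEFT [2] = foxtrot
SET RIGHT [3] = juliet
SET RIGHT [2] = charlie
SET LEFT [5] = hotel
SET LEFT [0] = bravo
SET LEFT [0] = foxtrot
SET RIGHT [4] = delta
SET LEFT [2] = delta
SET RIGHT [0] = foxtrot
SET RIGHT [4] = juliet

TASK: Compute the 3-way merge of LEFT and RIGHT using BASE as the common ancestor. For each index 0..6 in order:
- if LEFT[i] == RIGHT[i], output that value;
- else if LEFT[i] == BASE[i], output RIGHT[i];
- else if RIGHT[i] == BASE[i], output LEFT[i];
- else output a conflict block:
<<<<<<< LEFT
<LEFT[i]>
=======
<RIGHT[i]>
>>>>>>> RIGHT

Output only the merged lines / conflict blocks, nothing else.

Final LEFT:  [foxtrot, hotel, delta, bravo, echo, hotel, foxtrot]
Final RIGHT: [foxtrot, hotel, charlie, juliet, juliet, alpha, foxtrot]
i=0: L=foxtrot R=foxtrot -> agree -> foxtrot
i=1: L=hotel R=hotel -> agree -> hotel
i=2: BASE=foxtrot L=delta R=charlie all differ -> CONFLICT
i=3: L=bravo=BASE, R=juliet -> take RIGHT -> juliet
i=4: L=echo=BASE, R=juliet -> take RIGHT -> juliet
i=5: L=hotel, R=alpha=BASE -> take LEFT -> hotel
i=6: L=foxtrot R=foxtrot -> agree -> foxtrot

Answer: foxtrot
hotel
<<<<<<< LEFT
delta
=======
charlie
>>>>>>> RIGHT
juliet
juliet
hotel
foxtrot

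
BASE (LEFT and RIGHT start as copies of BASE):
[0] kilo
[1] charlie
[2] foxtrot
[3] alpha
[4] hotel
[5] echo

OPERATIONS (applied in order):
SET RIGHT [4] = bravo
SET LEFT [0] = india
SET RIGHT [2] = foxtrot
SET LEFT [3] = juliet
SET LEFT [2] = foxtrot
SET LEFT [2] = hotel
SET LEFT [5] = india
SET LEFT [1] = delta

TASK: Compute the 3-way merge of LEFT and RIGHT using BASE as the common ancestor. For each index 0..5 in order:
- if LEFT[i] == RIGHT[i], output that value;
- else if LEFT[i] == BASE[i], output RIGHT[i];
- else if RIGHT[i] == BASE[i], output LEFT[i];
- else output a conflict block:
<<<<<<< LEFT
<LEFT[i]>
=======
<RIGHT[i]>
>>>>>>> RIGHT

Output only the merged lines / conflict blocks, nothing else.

Answer: india
delta
hotel
juliet
bravo
india

Derivation:
Final LEFT:  [india, delta, hotel, juliet, hotel, india]
Final RIGHT: [kilo, charlie, foxtrot, alpha, bravo, echo]
i=0: L=india, R=kilo=BASE -> take LEFT -> india
i=1: L=delta, R=charlie=BASE -> take LEFT -> delta
i=2: L=hotel, R=foxtrot=BASE -> take LEFT -> hotel
i=3: L=juliet, R=alpha=BASE -> take LEFT -> juliet
i=4: L=hotel=BASE, R=bravo -> take RIGHT -> bravo
i=5: L=india, R=echo=BASE -> take LEFT -> india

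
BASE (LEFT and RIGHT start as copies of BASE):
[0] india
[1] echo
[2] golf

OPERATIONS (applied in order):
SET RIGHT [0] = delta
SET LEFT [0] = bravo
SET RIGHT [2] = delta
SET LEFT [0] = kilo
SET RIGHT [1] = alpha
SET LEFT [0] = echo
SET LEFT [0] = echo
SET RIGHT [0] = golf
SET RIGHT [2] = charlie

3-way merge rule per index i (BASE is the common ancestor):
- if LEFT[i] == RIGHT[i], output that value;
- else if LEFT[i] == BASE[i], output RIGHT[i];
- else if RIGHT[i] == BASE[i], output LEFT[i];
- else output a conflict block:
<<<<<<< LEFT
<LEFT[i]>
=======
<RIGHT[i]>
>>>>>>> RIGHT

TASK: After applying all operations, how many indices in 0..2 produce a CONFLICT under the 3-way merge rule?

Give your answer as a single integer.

Final LEFT:  [echo, echo, golf]
Final RIGHT: [golf, alpha, charlie]
i=0: BASE=india L=echo R=golf all differ -> CONFLICT
i=1: L=echo=BASE, R=alpha -> take RIGHT -> alpha
i=2: L=golf=BASE, R=charlie -> take RIGHT -> charlie
Conflict count: 1

Answer: 1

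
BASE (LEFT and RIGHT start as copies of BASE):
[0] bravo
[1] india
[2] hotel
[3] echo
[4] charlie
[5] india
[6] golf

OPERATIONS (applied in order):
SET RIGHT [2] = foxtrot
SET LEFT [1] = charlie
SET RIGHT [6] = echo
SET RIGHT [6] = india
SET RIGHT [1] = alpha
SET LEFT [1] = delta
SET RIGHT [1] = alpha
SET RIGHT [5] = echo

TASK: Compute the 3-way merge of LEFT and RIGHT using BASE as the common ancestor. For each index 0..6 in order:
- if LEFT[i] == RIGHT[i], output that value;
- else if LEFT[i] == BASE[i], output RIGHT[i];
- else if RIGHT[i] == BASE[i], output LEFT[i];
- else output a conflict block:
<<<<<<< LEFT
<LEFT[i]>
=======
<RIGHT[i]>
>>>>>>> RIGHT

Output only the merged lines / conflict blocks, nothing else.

Final LEFT:  [bravo, delta, hotel, echo, charlie, india, golf]
Final RIGHT: [bravo, alpha, foxtrot, echo, charlie, echo, india]
i=0: L=bravo R=bravo -> agree -> bravo
i=1: BASE=india L=delta R=alpha all differ -> CONFLICT
i=2: L=hotel=BASE, R=foxtrot -> take RIGHT -> foxtrot
i=3: L=echo R=echo -> agree -> echo
i=4: L=charlie R=charlie -> agree -> charlie
i=5: L=india=BASE, R=echo -> take RIGHT -> echo
i=6: L=golf=BASE, R=india -> take RIGHT -> india

Answer: bravo
<<<<<<< LEFT
delta
=======
alpha
>>>>>>> RIGHT
foxtrot
echo
charlie
echo
india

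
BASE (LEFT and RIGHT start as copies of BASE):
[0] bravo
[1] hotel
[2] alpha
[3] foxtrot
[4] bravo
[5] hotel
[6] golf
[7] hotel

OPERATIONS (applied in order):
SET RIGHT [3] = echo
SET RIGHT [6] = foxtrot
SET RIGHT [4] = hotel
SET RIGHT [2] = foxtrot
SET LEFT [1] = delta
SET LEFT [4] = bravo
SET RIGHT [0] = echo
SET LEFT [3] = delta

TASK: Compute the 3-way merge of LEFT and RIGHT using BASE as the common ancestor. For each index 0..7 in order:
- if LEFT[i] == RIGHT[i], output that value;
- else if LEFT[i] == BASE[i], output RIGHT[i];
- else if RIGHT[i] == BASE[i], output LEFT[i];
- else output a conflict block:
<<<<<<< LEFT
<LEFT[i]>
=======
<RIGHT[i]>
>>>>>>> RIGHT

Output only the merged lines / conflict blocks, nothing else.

Answer: echo
delta
foxtrot
<<<<<<< LEFT
delta
=======
echo
>>>>>>> RIGHT
hotel
hotel
foxtrot
hotel

Derivation:
Final LEFT:  [bravo, delta, alpha, delta, bravo, hotel, golf, hotel]
Final RIGHT: [echo, hotel, foxtrot, echo, hotel, hotel, foxtrot, hotel]
i=0: L=bravo=BASE, R=echo -> take RIGHT -> echo
i=1: L=delta, R=hotel=BASE -> take LEFT -> delta
i=2: L=alpha=BASE, R=foxtrot -> take RIGHT -> foxtrot
i=3: BASE=foxtrot L=delta R=echo all differ -> CONFLICT
i=4: L=bravo=BASE, R=hotel -> take RIGHT -> hotel
i=5: L=hotel R=hotel -> agree -> hotel
i=6: L=golf=BASE, R=foxtrot -> take RIGHT -> foxtrot
i=7: L=hotel R=hotel -> agree -> hotel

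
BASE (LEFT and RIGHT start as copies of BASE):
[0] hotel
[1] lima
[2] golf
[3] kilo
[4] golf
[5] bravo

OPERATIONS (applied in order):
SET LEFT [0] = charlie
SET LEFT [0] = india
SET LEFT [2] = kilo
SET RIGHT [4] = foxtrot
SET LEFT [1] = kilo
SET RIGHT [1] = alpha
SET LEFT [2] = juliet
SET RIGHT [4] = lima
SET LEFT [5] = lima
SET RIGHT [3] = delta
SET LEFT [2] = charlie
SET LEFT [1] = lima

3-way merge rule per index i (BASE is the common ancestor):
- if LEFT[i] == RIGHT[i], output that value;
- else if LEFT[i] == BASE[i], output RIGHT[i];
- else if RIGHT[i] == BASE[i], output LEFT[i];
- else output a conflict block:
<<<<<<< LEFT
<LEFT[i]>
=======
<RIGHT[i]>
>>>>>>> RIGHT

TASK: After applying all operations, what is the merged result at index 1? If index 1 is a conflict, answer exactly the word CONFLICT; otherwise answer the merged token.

Answer: alpha

Derivation:
Final LEFT:  [india, lima, charlie, kilo, golf, lima]
Final RIGHT: [hotel, alpha, golf, delta, lima, bravo]
i=0: L=india, R=hotel=BASE -> take LEFT -> india
i=1: L=lima=BASE, R=alpha -> take RIGHT -> alpha
i=2: L=charlie, R=golf=BASE -> take LEFT -> charlie
i=3: L=kilo=BASE, R=delta -> take RIGHT -> delta
i=4: L=golf=BASE, R=lima -> take RIGHT -> lima
i=5: L=lima, R=bravo=BASE -> take LEFT -> lima
Index 1 -> alpha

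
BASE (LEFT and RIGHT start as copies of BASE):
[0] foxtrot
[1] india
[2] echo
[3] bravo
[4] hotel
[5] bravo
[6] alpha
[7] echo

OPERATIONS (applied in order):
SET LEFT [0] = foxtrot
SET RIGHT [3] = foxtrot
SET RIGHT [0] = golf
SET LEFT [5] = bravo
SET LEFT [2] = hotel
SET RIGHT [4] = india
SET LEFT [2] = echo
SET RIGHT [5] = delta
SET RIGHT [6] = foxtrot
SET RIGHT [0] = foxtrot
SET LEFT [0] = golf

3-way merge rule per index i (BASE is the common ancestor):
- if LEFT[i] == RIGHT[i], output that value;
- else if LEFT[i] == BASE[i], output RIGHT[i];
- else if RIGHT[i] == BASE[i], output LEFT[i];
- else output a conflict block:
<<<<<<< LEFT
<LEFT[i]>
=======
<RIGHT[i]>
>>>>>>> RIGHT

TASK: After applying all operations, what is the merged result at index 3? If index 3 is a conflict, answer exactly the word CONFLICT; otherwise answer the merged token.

Answer: foxtrot

Derivation:
Final LEFT:  [golf, india, echo, bravo, hotel, bravo, alpha, echo]
Final RIGHT: [foxtrot, india, echo, foxtrot, india, delta, foxtrot, echo]
i=0: L=golf, R=foxtrot=BASE -> take LEFT -> golf
i=1: L=india R=india -> agree -> india
i=2: L=echo R=echo -> agree -> echo
i=3: L=bravo=BASE, R=foxtrot -> take RIGHT -> foxtrot
i=4: L=hotel=BASE, R=india -> take RIGHT -> india
i=5: L=bravo=BASE, R=delta -> take RIGHT -> delta
i=6: L=alpha=BASE, R=foxtrot -> take RIGHT -> foxtrot
i=7: L=echo R=echo -> agree -> echo
Index 3 -> foxtrot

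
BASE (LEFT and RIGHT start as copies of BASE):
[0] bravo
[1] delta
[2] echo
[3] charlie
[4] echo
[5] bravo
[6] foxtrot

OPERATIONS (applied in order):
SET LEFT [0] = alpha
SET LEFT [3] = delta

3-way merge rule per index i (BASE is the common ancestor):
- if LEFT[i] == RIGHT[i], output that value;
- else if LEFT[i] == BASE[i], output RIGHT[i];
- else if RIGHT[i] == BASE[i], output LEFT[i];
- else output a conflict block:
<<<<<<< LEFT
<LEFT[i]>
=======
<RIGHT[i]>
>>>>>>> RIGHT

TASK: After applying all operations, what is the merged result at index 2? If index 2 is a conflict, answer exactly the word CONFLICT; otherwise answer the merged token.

Final LEFT:  [alpha, delta, echo, delta, echo, bravo, foxtrot]
Final RIGHT: [bravo, delta, echo, charlie, echo, bravo, foxtrot]
i=0: L=alpha, R=bravo=BASE -> take LEFT -> alpha
i=1: L=delta R=delta -> agree -> delta
i=2: L=echo R=echo -> agree -> echo
i=3: L=delta, R=charlie=BASE -> take LEFT -> delta
i=4: L=echo R=echo -> agree -> echo
i=5: L=bravo R=bravo -> agree -> bravo
i=6: L=foxtrot R=foxtrot -> agree -> foxtrot
Index 2 -> echo

Answer: echo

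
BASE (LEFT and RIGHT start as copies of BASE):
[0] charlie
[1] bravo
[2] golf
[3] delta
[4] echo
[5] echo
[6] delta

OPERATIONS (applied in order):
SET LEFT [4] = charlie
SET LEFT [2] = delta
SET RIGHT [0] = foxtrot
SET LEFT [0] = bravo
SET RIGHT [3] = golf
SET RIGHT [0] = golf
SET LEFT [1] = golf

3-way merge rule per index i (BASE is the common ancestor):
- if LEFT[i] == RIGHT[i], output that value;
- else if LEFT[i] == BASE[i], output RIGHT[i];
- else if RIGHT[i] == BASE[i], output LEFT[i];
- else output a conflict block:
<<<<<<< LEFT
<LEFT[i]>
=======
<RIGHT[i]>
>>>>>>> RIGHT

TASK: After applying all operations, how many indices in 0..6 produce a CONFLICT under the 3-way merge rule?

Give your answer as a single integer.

Answer: 1

Derivation:
Final LEFT:  [bravo, golf, delta, delta, charlie, echo, delta]
Final RIGHT: [golf, bravo, golf, golf, echo, echo, delta]
i=0: BASE=charlie L=bravo R=golf all differ -> CONFLICT
i=1: L=golf, R=bravo=BASE -> take LEFT -> golf
i=2: L=delta, R=golf=BASE -> take LEFT -> delta
i=3: L=delta=BASE, R=golf -> take RIGHT -> golf
i=4: L=charlie, R=echo=BASE -> take LEFT -> charlie
i=5: L=echo R=echo -> agree -> echo
i=6: L=delta R=delta -> agree -> delta
Conflict count: 1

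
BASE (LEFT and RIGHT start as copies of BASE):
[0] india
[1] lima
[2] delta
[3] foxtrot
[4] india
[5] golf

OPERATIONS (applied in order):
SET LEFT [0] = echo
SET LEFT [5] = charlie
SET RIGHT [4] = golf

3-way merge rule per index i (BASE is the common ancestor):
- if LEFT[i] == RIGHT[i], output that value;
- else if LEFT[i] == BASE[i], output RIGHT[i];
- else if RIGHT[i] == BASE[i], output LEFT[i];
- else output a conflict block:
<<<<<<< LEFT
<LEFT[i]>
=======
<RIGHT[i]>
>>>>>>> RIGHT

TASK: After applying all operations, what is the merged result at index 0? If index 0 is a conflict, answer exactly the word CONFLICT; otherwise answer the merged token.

Answer: echo

Derivation:
Final LEFT:  [echo, lima, delta, foxtrot, india, charlie]
Final RIGHT: [india, lima, delta, foxtrot, golf, golf]
i=0: L=echo, R=india=BASE -> take LEFT -> echo
i=1: L=lima R=lima -> agree -> lima
i=2: L=delta R=delta -> agree -> delta
i=3: L=foxtrot R=foxtrot -> agree -> foxtrot
i=4: L=india=BASE, R=golf -> take RIGHT -> golf
i=5: L=charlie, R=golf=BASE -> take LEFT -> charlie
Index 0 -> echo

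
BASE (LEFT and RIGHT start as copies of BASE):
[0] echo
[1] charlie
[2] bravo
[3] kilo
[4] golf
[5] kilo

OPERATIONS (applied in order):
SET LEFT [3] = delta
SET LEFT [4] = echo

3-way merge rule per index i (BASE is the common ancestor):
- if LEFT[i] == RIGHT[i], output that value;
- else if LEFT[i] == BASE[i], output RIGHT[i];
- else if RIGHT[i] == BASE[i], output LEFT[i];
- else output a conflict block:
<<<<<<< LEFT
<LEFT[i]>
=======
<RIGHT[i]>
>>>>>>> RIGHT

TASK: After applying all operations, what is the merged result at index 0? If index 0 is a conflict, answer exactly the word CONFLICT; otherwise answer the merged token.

Final LEFT:  [echo, charlie, bravo, delta, echo, kilo]
Final RIGHT: [echo, charlie, bravo, kilo, golf, kilo]
i=0: L=echo R=echo -> agree -> echo
i=1: L=charlie R=charlie -> agree -> charlie
i=2: L=bravo R=bravo -> agree -> bravo
i=3: L=delta, R=kilo=BASE -> take LEFT -> delta
i=4: L=echo, R=golf=BASE -> take LEFT -> echo
i=5: L=kilo R=kilo -> agree -> kilo
Index 0 -> echo

Answer: echo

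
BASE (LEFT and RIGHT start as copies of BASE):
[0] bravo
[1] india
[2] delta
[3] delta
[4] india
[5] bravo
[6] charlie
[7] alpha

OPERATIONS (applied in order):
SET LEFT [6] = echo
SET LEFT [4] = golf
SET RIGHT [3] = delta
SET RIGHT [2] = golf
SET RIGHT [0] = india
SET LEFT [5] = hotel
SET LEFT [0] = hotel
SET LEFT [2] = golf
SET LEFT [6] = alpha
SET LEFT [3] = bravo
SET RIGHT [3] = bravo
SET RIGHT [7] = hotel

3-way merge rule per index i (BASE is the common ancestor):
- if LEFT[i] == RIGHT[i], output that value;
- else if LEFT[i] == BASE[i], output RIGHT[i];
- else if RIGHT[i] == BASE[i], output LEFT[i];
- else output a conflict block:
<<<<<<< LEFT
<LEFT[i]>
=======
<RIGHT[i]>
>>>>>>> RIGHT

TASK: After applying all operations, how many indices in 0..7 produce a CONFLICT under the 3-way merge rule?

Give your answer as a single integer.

Final LEFT:  [hotel, india, golf, bravo, golf, hotel, alpha, alpha]
Final RIGHT: [india, india, golf, bravo, india, bravo, charlie, hotel]
i=0: BASE=bravo L=hotel R=india all differ -> CONFLICT
i=1: L=india R=india -> agree -> india
i=2: L=golf R=golf -> agree -> golf
i=3: L=bravo R=bravo -> agree -> bravo
i=4: L=golf, R=india=BASE -> take LEFT -> golf
i=5: L=hotel, R=bravo=BASE -> take LEFT -> hotel
i=6: L=alpha, R=charlie=BASE -> take LEFT -> alpha
i=7: L=alpha=BASE, R=hotel -> take RIGHT -> hotel
Conflict count: 1

Answer: 1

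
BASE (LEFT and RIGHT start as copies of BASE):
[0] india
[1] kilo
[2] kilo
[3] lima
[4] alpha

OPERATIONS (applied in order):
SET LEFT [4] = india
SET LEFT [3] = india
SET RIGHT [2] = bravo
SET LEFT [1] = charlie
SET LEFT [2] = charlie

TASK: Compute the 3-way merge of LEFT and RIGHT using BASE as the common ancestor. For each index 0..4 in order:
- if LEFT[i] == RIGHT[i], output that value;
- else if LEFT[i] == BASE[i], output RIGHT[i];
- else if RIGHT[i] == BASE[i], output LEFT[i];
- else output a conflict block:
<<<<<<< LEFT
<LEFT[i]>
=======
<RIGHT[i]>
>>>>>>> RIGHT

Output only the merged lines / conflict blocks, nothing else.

Final LEFT:  [india, charlie, charlie, india, india]
Final RIGHT: [india, kilo, bravo, lima, alpha]
i=0: L=india R=india -> agree -> india
i=1: L=charlie, R=kilo=BASE -> take LEFT -> charlie
i=2: BASE=kilo L=charlie R=bravo all differ -> CONFLICT
i=3: L=india, R=lima=BASE -> take LEFT -> india
i=4: L=india, R=alpha=BASE -> take LEFT -> india

Answer: india
charlie
<<<<<<< LEFT
charlie
=======
bravo
>>>>>>> RIGHT
india
india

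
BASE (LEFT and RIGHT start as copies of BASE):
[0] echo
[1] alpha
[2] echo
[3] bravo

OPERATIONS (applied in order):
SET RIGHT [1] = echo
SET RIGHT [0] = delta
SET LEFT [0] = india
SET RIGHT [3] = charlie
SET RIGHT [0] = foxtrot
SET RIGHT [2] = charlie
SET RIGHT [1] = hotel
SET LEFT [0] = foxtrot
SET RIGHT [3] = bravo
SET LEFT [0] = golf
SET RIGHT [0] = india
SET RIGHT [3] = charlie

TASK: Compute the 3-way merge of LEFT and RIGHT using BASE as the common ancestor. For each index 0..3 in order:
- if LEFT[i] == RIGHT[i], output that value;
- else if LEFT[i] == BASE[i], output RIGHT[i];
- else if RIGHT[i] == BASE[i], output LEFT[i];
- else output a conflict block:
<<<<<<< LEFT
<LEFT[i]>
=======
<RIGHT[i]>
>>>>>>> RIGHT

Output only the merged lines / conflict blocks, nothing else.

Final LEFT:  [golf, alpha, echo, bravo]
Final RIGHT: [india, hotel, charlie, charlie]
i=0: BASE=echo L=golf R=india all differ -> CONFLICT
i=1: L=alpha=BASE, R=hotel -> take RIGHT -> hotel
i=2: L=echo=BASE, R=charlie -> take RIGHT -> charlie
i=3: L=bravo=BASE, R=charlie -> take RIGHT -> charlie

Answer: <<<<<<< LEFT
golf
=======
india
>>>>>>> RIGHT
hotel
charlie
charlie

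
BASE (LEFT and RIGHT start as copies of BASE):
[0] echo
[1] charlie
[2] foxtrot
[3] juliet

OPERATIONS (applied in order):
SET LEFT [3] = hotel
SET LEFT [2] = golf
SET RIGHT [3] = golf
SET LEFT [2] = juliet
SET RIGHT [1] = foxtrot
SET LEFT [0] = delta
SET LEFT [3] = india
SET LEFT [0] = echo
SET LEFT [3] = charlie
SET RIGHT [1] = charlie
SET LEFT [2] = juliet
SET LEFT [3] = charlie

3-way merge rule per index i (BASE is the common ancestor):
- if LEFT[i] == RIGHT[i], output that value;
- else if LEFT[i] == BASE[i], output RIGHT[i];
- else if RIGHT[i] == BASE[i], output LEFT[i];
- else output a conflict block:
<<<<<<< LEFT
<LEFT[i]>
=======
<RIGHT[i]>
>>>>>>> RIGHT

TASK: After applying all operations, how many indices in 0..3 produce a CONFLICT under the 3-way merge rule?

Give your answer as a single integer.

Final LEFT:  [echo, charlie, juliet, charlie]
Final RIGHT: [echo, charlie, foxtrot, golf]
i=0: L=echo R=echo -> agree -> echo
i=1: L=charlie R=charlie -> agree -> charlie
i=2: L=juliet, R=foxtrot=BASE -> take LEFT -> juliet
i=3: BASE=juliet L=charlie R=golf all differ -> CONFLICT
Conflict count: 1

Answer: 1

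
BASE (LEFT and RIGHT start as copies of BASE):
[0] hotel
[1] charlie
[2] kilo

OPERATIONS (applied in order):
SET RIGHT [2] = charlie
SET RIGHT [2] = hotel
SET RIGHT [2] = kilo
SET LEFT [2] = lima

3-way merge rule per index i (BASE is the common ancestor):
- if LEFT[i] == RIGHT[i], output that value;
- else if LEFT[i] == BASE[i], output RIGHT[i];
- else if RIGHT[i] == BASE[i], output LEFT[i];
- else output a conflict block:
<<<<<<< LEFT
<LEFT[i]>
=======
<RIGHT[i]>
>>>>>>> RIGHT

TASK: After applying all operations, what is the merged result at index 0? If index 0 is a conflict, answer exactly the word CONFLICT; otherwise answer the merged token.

Answer: hotel

Derivation:
Final LEFT:  [hotel, charlie, lima]
Final RIGHT: [hotel, charlie, kilo]
i=0: L=hotel R=hotel -> agree -> hotel
i=1: L=charlie R=charlie -> agree -> charlie
i=2: L=lima, R=kilo=BASE -> take LEFT -> lima
Index 0 -> hotel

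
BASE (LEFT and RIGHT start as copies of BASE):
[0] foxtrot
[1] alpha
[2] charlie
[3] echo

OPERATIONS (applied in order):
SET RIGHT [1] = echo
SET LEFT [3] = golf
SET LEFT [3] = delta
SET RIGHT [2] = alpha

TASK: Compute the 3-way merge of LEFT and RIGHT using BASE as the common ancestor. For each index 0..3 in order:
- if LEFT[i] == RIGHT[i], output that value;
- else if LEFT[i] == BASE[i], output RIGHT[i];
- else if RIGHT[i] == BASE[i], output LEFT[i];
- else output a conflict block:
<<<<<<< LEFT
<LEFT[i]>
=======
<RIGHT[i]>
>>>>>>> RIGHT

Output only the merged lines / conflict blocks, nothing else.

Final LEFT:  [foxtrot, alpha, charlie, delta]
Final RIGHT: [foxtrot, echo, alpha, echo]
i=0: L=foxtrot R=foxtrot -> agree -> foxtrot
i=1: L=alpha=BASE, R=echo -> take RIGHT -> echo
i=2: L=charlie=BASE, R=alpha -> take RIGHT -> alpha
i=3: L=delta, R=echo=BASE -> take LEFT -> delta

Answer: foxtrot
echo
alpha
delta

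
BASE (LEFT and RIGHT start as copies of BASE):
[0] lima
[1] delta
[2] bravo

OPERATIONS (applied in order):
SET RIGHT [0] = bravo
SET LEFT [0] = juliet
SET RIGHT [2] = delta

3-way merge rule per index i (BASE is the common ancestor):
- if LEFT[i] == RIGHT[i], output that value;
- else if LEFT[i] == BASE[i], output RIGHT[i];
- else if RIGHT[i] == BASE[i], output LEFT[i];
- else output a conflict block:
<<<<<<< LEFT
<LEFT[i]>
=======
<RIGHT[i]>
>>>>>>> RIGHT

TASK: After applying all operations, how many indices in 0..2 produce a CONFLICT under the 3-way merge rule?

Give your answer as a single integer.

Answer: 1

Derivation:
Final LEFT:  [juliet, delta, bravo]
Final RIGHT: [bravo, delta, delta]
i=0: BASE=lima L=juliet R=bravo all differ -> CONFLICT
i=1: L=delta R=delta -> agree -> delta
i=2: L=bravo=BASE, R=delta -> take RIGHT -> delta
Conflict count: 1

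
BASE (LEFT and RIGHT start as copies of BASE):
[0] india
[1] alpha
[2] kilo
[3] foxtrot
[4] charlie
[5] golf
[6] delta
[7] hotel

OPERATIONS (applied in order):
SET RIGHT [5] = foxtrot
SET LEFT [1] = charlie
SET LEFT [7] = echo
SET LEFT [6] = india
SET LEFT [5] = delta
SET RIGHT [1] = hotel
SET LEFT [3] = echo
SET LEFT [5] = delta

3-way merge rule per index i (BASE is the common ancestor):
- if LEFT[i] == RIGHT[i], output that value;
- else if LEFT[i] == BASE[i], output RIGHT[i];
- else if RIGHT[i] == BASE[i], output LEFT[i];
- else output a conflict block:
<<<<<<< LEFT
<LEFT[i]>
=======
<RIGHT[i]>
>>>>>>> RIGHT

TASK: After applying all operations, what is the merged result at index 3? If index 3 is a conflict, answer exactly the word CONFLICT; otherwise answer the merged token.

Final LEFT:  [india, charlie, kilo, echo, charlie, delta, india, echo]
Final RIGHT: [india, hotel, kilo, foxtrot, charlie, foxtrot, delta, hotel]
i=0: L=india R=india -> agree -> india
i=1: BASE=alpha L=charlie R=hotel all differ -> CONFLICT
i=2: L=kilo R=kilo -> agree -> kilo
i=3: L=echo, R=foxtrot=BASE -> take LEFT -> echo
i=4: L=charlie R=charlie -> agree -> charlie
i=5: BASE=golf L=delta R=foxtrot all differ -> CONFLICT
i=6: L=india, R=delta=BASE -> take LEFT -> india
i=7: L=echo, R=hotel=BASE -> take LEFT -> echo
Index 3 -> echo

Answer: echo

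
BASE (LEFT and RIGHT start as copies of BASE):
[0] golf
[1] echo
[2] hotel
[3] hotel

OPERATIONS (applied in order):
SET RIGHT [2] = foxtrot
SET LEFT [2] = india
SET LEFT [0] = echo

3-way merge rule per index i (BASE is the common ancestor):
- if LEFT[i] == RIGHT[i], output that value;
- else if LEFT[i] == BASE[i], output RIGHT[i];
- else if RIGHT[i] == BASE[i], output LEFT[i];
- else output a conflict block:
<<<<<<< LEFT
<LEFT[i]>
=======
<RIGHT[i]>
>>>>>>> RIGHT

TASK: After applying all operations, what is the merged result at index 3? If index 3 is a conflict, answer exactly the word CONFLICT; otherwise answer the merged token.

Answer: hotel

Derivation:
Final LEFT:  [echo, echo, india, hotel]
Final RIGHT: [golf, echo, foxtrot, hotel]
i=0: L=echo, R=golf=BASE -> take LEFT -> echo
i=1: L=echo R=echo -> agree -> echo
i=2: BASE=hotel L=india R=foxtrot all differ -> CONFLICT
i=3: L=hotel R=hotel -> agree -> hotel
Index 3 -> hotel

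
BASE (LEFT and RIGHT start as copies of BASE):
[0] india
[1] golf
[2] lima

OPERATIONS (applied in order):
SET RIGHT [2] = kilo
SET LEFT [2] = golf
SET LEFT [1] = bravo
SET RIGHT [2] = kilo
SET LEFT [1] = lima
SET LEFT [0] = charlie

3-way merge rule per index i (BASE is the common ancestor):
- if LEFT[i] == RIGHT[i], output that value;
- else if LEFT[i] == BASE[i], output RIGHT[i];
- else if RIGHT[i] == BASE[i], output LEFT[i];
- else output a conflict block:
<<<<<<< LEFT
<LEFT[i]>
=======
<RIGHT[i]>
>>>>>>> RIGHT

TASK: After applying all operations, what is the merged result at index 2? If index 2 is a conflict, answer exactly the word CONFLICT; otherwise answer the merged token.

Final LEFT:  [charlie, lima, golf]
Final RIGHT: [india, golf, kilo]
i=0: L=charlie, R=india=BASE -> take LEFT -> charlie
i=1: L=lima, R=golf=BASE -> take LEFT -> lima
i=2: BASE=lima L=golf R=kilo all differ -> CONFLICT
Index 2 -> CONFLICT

Answer: CONFLICT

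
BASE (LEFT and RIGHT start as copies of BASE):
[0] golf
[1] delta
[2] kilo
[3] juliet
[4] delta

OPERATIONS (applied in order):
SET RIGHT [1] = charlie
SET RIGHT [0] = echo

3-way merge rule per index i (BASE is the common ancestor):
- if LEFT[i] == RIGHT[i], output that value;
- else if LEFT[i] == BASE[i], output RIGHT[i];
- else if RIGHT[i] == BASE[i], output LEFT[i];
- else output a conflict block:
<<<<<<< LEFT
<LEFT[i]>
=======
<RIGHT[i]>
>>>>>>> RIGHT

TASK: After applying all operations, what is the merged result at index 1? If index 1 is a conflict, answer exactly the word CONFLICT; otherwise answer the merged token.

Final LEFT:  [golf, delta, kilo, juliet, delta]
Final RIGHT: [echo, charlie, kilo, juliet, delta]
i=0: L=golf=BASE, R=echo -> take RIGHT -> echo
i=1: L=delta=BASE, R=charlie -> take RIGHT -> charlie
i=2: L=kilo R=kilo -> agree -> kilo
i=3: L=juliet R=juliet -> agree -> juliet
i=4: L=delta R=delta -> agree -> delta
Index 1 -> charlie

Answer: charlie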